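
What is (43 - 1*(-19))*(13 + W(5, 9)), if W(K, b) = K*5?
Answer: 2356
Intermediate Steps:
W(K, b) = 5*K
(43 - 1*(-19))*(13 + W(5, 9)) = (43 - 1*(-19))*(13 + 5*5) = (43 + 19)*(13 + 25) = 62*38 = 2356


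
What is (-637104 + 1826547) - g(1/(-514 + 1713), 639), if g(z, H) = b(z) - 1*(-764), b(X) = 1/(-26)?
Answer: 30905655/26 ≈ 1.1887e+6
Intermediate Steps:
b(X) = -1/26
g(z, H) = 19863/26 (g(z, H) = -1/26 - 1*(-764) = -1/26 + 764 = 19863/26)
(-637104 + 1826547) - g(1/(-514 + 1713), 639) = (-637104 + 1826547) - 1*19863/26 = 1189443 - 19863/26 = 30905655/26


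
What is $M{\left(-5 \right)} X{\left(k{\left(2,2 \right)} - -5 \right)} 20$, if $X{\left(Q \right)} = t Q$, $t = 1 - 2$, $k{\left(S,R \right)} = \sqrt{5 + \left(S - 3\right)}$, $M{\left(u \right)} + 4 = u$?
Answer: $1260$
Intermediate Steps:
$M{\left(u \right)} = -4 + u$
$k{\left(S,R \right)} = \sqrt{2 + S}$ ($k{\left(S,R \right)} = \sqrt{5 + \left(-3 + S\right)} = \sqrt{2 + S}$)
$t = -1$
$X{\left(Q \right)} = - Q$
$M{\left(-5 \right)} X{\left(k{\left(2,2 \right)} - -5 \right)} 20 = \left(-4 - 5\right) \left(- (\sqrt{2 + 2} - -5)\right) 20 = - 9 \left(- (\sqrt{4} + 5)\right) 20 = - 9 \left(- (2 + 5)\right) 20 = - 9 \left(\left(-1\right) 7\right) 20 = \left(-9\right) \left(-7\right) 20 = 63 \cdot 20 = 1260$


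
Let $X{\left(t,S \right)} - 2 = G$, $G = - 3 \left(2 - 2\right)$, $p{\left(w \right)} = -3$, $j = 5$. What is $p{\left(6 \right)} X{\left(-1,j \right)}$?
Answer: $-6$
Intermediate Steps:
$G = 0$ ($G = \left(-3\right) 0 = 0$)
$X{\left(t,S \right)} = 2$ ($X{\left(t,S \right)} = 2 + 0 = 2$)
$p{\left(6 \right)} X{\left(-1,j \right)} = \left(-3\right) 2 = -6$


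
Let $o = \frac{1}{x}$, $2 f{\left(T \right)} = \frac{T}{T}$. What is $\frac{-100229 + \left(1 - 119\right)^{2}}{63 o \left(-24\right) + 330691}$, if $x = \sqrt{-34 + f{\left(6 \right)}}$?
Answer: $- \frac{382439842517}{1465378516703} + \frac{26098632 i \sqrt{134}}{1465378516703} \approx -0.26098 + 0.00020617 i$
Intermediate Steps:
$f{\left(T \right)} = \frac{1}{2}$ ($f{\left(T \right)} = \frac{T \frac{1}{T}}{2} = \frac{1}{2} \cdot 1 = \frac{1}{2}$)
$x = \frac{i \sqrt{134}}{2}$ ($x = \sqrt{-34 + \frac{1}{2}} = \sqrt{- \frac{67}{2}} = \frac{i \sqrt{134}}{2} \approx 5.7879 i$)
$o = - \frac{i \sqrt{134}}{67}$ ($o = \frac{1}{\frac{1}{2} i \sqrt{134}} = - \frac{i \sqrt{134}}{67} \approx - 0.17277 i$)
$\frac{-100229 + \left(1 - 119\right)^{2}}{63 o \left(-24\right) + 330691} = \frac{-100229 + \left(1 - 119\right)^{2}}{63 \left(- \frac{i \sqrt{134}}{67}\right) \left(-24\right) + 330691} = \frac{-100229 + \left(-118\right)^{2}}{- \frac{63 i \sqrt{134}}{67} \left(-24\right) + 330691} = \frac{-100229 + 13924}{\frac{1512 i \sqrt{134}}{67} + 330691} = - \frac{86305}{330691 + \frac{1512 i \sqrt{134}}{67}}$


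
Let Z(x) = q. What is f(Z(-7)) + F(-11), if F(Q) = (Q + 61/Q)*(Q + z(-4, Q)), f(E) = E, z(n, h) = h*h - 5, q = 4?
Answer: -19066/11 ≈ -1733.3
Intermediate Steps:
Z(x) = 4
z(n, h) = -5 + h² (z(n, h) = h² - 5 = -5 + h²)
F(Q) = (Q + 61/Q)*(-5 + Q + Q²) (F(Q) = (Q + 61/Q)*(Q + (-5 + Q²)) = (Q + 61/Q)*(-5 + Q + Q²))
f(Z(-7)) + F(-11) = 4 + (61 + (-11)² + (-11)³ - 305/(-11) + 56*(-11)) = 4 + (61 + 121 - 1331 - 305*(-1/11) - 616) = 4 + (61 + 121 - 1331 + 305/11 - 616) = 4 - 19110/11 = -19066/11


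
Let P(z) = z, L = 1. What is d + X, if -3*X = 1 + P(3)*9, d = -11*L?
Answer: -61/3 ≈ -20.333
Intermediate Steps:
d = -11 (d = -11*1 = -11)
X = -28/3 (X = -(1 + 3*9)/3 = -(1 + 27)/3 = -⅓*28 = -28/3 ≈ -9.3333)
d + X = -11 - 28/3 = -61/3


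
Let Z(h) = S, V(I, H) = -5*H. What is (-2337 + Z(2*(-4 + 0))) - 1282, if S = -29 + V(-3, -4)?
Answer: -3628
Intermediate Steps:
S = -9 (S = -29 - 5*(-4) = -29 + 20 = -9)
Z(h) = -9
(-2337 + Z(2*(-4 + 0))) - 1282 = (-2337 - 9) - 1282 = -2346 - 1282 = -3628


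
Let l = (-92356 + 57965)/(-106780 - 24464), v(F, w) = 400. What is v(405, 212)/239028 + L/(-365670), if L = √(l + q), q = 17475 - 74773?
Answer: 100/59757 - I*√246738205556331/23995996740 ≈ 0.0016734 - 0.00065461*I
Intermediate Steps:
q = -57298
l = 34391/131244 (l = -34391/(-131244) = -34391*(-1/131244) = 34391/131244 ≈ 0.26204)
L = I*√246738205556331/65622 (L = √(34391/131244 - 57298) = √(-7519984321/131244) = I*√246738205556331/65622 ≈ 239.37*I)
v(405, 212)/239028 + L/(-365670) = 400/239028 + (I*√246738205556331/65622)/(-365670) = 400*(1/239028) + (I*√246738205556331/65622)*(-1/365670) = 100/59757 - I*√246738205556331/23995996740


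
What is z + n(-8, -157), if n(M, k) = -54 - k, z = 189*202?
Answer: 38281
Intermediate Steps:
z = 38178
z + n(-8, -157) = 38178 + (-54 - 1*(-157)) = 38178 + (-54 + 157) = 38178 + 103 = 38281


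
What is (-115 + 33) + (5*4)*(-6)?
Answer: -202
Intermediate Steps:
(-115 + 33) + (5*4)*(-6) = -82 + 20*(-6) = -82 - 120 = -202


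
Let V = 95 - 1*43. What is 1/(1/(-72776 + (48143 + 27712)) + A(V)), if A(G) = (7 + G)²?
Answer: 3079/10718000 ≈ 0.00028727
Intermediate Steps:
V = 52 (V = 95 - 43 = 52)
1/(1/(-72776 + (48143 + 27712)) + A(V)) = 1/(1/(-72776 + (48143 + 27712)) + (7 + 52)²) = 1/(1/(-72776 + 75855) + 59²) = 1/(1/3079 + 3481) = 1/(10718000/3079) = 3079/10718000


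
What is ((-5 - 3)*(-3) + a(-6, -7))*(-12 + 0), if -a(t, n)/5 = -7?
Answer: -708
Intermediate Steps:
a(t, n) = 35 (a(t, n) = -5*(-7) = 35)
((-5 - 3)*(-3) + a(-6, -7))*(-12 + 0) = ((-5 - 3)*(-3) + 35)*(-12 + 0) = (-8*(-3) + 35)*(-12) = (24 + 35)*(-12) = 59*(-12) = -708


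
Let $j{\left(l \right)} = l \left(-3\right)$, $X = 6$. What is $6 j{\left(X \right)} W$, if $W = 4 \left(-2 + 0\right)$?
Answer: $864$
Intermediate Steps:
$j{\left(l \right)} = - 3 l$
$W = -8$ ($W = 4 \left(-2\right) = -8$)
$6 j{\left(X \right)} W = 6 \left(\left(-3\right) 6\right) \left(-8\right) = 6 \left(-18\right) \left(-8\right) = \left(-108\right) \left(-8\right) = 864$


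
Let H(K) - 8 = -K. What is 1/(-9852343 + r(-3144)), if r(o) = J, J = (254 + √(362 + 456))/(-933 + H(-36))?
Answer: -7786513797909/76715406935950377943 + 889*√818/76715406935950377943 ≈ -1.0150e-7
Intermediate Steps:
H(K) = 8 - K
J = -2/7 - √818/889 (J = (254 + √(362 + 456))/(-933 + (8 - 1*(-36))) = (254 + √818)/(-933 + (8 + 36)) = (254 + √818)/(-933 + 44) = (254 + √818)/(-889) = (254 + √818)*(-1/889) = -2/7 - √818/889 ≈ -0.31789)
r(o) = -2/7 - √818/889
1/(-9852343 + r(-3144)) = 1/(-9852343 + (-2/7 - √818/889)) = 1/(-68966403/7 - √818/889)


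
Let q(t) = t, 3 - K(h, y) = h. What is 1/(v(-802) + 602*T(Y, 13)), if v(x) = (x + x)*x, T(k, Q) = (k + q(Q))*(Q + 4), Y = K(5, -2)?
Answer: 1/1398982 ≈ 7.1481e-7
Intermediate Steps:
K(h, y) = 3 - h
Y = -2 (Y = 3 - 1*5 = 3 - 5 = -2)
T(k, Q) = (4 + Q)*(Q + k) (T(k, Q) = (k + Q)*(Q + 4) = (Q + k)*(4 + Q) = (4 + Q)*(Q + k))
v(x) = 2*x² (v(x) = (2*x)*x = 2*x²)
1/(v(-802) + 602*T(Y, 13)) = 1/(2*(-802)² + 602*(13² + 4*13 + 4*(-2) + 13*(-2))) = 1/(2*643204 + 602*(169 + 52 - 8 - 26)) = 1/(1286408 + 602*187) = 1/(1286408 + 112574) = 1/1398982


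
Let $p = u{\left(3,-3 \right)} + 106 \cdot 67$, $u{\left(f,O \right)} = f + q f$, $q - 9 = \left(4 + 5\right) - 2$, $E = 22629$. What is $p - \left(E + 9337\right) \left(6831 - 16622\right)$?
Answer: $312986259$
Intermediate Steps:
$q = 16$ ($q = 9 + \left(\left(4 + 5\right) - 2\right) = 9 + \left(9 - 2\right) = 9 + 7 = 16$)
$u{\left(f,O \right)} = 17 f$ ($u{\left(f,O \right)} = f + 16 f = 17 f$)
$p = 7153$ ($p = 17 \cdot 3 + 106 \cdot 67 = 51 + 7102 = 7153$)
$p - \left(E + 9337\right) \left(6831 - 16622\right) = 7153 - \left(22629 + 9337\right) \left(6831 - 16622\right) = 7153 - 31966 \left(-9791\right) = 7153 - -312979106 = 7153 + 312979106 = 312986259$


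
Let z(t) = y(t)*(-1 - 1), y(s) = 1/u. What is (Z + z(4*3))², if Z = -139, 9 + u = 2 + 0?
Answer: 942841/49 ≈ 19242.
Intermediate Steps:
u = -7 (u = -9 + (2 + 0) = -9 + 2 = -7)
y(s) = -⅐ (y(s) = 1/(-7) = -⅐)
z(t) = 2/7 (z(t) = -(-1 - 1)/7 = -⅐*(-2) = 2/7)
(Z + z(4*3))² = (-139 + 2/7)² = (-971/7)² = 942841/49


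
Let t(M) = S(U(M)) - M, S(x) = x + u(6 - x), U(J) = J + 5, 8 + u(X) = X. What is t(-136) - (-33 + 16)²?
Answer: -155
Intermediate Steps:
u(X) = -8 + X
U(J) = 5 + J
S(x) = -2 (S(x) = x + (-8 + (6 - x)) = x + (-2 - x) = -2)
t(M) = -2 - M
t(-136) - (-33 + 16)² = (-2 - 1*(-136)) - (-33 + 16)² = (-2 + 136) - 1*(-17)² = 134 - 1*289 = 134 - 289 = -155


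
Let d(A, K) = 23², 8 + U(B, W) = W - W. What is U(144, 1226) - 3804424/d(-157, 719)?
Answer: -3808656/529 ≈ -7199.7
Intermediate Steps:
U(B, W) = -8 (U(B, W) = -8 + (W - W) = -8 + 0 = -8)
d(A, K) = 529
U(144, 1226) - 3804424/d(-157, 719) = -8 - 3804424/529 = -3808656/529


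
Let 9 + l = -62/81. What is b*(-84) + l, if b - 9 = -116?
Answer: 727237/81 ≈ 8978.2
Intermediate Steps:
b = -107 (b = 9 - 116 = -107)
l = -791/81 (l = -9 - 62/81 = -791/81 ≈ -9.7654)
b*(-84) + l = -107*(-84) - 791/81 = 8988 - 791/81 = 727237/81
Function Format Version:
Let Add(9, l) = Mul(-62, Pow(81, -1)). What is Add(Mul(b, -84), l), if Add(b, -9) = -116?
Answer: Rational(727237, 81) ≈ 8978.2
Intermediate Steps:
b = -107 (b = Add(9, -116) = -107)
l = Rational(-791, 81) (l = Add(-9, Mul(-62, Pow(81, -1))) = Add(-9, Mul(-62, Rational(1, 81))) = Add(-9, Rational(-62, 81)) = Rational(-791, 81) ≈ -9.7654)
Add(Mul(b, -84), l) = Add(Mul(-107, -84), Rational(-791, 81)) = Add(8988, Rational(-791, 81)) = Rational(727237, 81)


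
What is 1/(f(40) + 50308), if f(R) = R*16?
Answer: 1/50948 ≈ 1.9628e-5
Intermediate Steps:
f(R) = 16*R
1/(f(40) + 50308) = 1/(16*40 + 50308) = 1/(640 + 50308) = 1/50948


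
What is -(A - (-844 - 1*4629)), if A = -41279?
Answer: 35806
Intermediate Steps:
-(A - (-844 - 1*4629)) = -(-41279 - (-844 - 1*4629)) = -(-41279 - (-844 - 4629)) = -(-41279 - 1*(-5473)) = -(-41279 + 5473) = -1*(-35806) = 35806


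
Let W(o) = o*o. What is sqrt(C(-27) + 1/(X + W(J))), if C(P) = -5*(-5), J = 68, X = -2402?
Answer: sqrt(123434322)/2222 ≈ 5.0000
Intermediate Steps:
W(o) = o**2
C(P) = 25
sqrt(C(-27) + 1/(X + W(J))) = sqrt(25 + 1/(-2402 + 68**2)) = sqrt(25 + 1/(-2402 + 4624)) = sqrt(25 + 1/2222) = sqrt(55551/2222) = sqrt(123434322)/2222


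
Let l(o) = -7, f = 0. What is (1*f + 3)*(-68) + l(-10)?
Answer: -211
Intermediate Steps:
(1*f + 3)*(-68) + l(-10) = (1*0 + 3)*(-68) - 7 = (0 + 3)*(-68) - 7 = 3*(-68) - 7 = -204 - 7 = -211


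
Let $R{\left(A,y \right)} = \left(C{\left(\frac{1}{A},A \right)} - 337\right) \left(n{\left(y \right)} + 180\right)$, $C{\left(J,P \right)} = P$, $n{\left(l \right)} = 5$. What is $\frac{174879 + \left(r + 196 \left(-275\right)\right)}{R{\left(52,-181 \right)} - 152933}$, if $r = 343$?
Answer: $- \frac{60661}{102829} \approx -0.58992$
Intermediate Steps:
$R{\left(A,y \right)} = -62345 + 185 A$ ($R{\left(A,y \right)} = \left(A - 337\right) \left(5 + 180\right) = \left(-337 + A\right) 185 = -62345 + 185 A$)
$\frac{174879 + \left(r + 196 \left(-275\right)\right)}{R{\left(52,-181 \right)} - 152933} = \frac{174879 + \left(343 + 196 \left(-275\right)\right)}{\left(-62345 + 185 \cdot 52\right) - 152933} = \frac{174879 + \left(343 - 53900\right)}{\left(-62345 + 9620\right) - 152933} = \frac{174879 - 53557}{-52725 - 152933} = \frac{121322}{-205658} = 121322 \left(- \frac{1}{205658}\right) = - \frac{60661}{102829}$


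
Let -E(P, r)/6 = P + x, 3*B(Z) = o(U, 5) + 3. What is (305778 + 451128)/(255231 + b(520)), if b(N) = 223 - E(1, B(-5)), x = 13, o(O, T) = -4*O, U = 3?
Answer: 378453/127769 ≈ 2.9620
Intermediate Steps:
B(Z) = -3 (B(Z) = (-4*3 + 3)/3 = (-12 + 3)/3 = (⅓)*(-9) = -3)
E(P, r) = -78 - 6*P (E(P, r) = -6*(P + 13) = -6*(13 + P) = -78 - 6*P)
b(N) = 307 (b(N) = 223 - (-78 - 6*1) = 223 - (-78 - 6) = 223 - 1*(-84) = 223 + 84 = 307)
(305778 + 451128)/(255231 + b(520)) = (305778 + 451128)/(255231 + 307) = 756906/255538 = 756906*(1/255538) = 378453/127769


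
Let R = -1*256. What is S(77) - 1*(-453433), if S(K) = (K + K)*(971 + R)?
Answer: 563543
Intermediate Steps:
R = -256
S(K) = 1430*K (S(K) = (K + K)*(971 - 256) = (2*K)*715 = 1430*K)
S(77) - 1*(-453433) = 1430*77 - 1*(-453433) = 110110 + 453433 = 563543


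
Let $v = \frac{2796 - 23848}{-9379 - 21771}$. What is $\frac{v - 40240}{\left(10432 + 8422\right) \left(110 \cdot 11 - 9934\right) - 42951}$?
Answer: $\frac{69636386}{284720080225} \approx 0.00024458$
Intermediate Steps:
$v = \frac{10526}{15575}$ ($v = - \frac{21052}{-31150} = \left(-21052\right) \left(- \frac{1}{31150}\right) = \frac{10526}{15575} \approx 0.67583$)
$\frac{v - 40240}{\left(10432 + 8422\right) \left(110 \cdot 11 - 9934\right) - 42951} = \frac{\frac{10526}{15575} - 40240}{\left(10432 + 8422\right) \left(110 \cdot 11 - 9934\right) - 42951} = - \frac{626727474}{15575 \left(18854 \left(1210 - 9934\right) - 42951\right)} = - \frac{626727474}{15575 \left(18854 \left(-8724\right) - 42951\right)} = - \frac{626727474}{15575 \left(-164482296 - 42951\right)} = - \frac{626727474}{15575 \left(-164525247\right)} = \left(- \frac{626727474}{15575}\right) \left(- \frac{1}{164525247}\right) = \frac{69636386}{284720080225}$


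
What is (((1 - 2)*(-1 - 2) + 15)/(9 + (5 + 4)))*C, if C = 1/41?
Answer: 1/41 ≈ 0.024390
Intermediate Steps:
C = 1/41 ≈ 0.024390
(((1 - 2)*(-1 - 2) + 15)/(9 + (5 + 4)))*C = (((1 - 2)*(-1 - 2) + 15)/(9 + (5 + 4)))*(1/41) = ((-1*(-3) + 15)/(9 + 9))*(1/41) = ((3 + 15)/18)*(1/41) = (18*(1/18))*(1/41) = 1*(1/41) = 1/41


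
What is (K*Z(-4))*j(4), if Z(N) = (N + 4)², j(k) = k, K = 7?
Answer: 0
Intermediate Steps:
Z(N) = (4 + N)²
(K*Z(-4))*j(4) = (7*(4 - 4)²)*4 = (7*0²)*4 = (7*0)*4 = 0*4 = 0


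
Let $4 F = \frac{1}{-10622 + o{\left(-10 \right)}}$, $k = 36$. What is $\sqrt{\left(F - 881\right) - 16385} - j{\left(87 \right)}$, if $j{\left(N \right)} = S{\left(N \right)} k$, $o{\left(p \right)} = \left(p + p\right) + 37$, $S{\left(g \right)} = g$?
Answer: $-3132 + \frac{i \sqrt{7767353561205}}{21210} \approx -3132.0 + 131.4 i$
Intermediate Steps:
$o{\left(p \right)} = 37 + 2 p$ ($o{\left(p \right)} = 2 p + 37 = 37 + 2 p$)
$F = - \frac{1}{42420}$ ($F = \frac{1}{4 \left(-10622 + \left(37 + 2 \left(-10\right)\right)\right)} = \frac{1}{4 \left(-10622 + \left(37 - 20\right)\right)} = \frac{1}{4 \left(-10622 + 17\right)} = \frac{1}{4 \left(-10605\right)} = \frac{1}{4} \left(- \frac{1}{10605}\right) = - \frac{1}{42420} \approx -2.3574 \cdot 10^{-5}$)
$j{\left(N \right)} = 36 N$ ($j{\left(N \right)} = N 36 = 36 N$)
$\sqrt{\left(F - 881\right) - 16385} - j{\left(87 \right)} = \sqrt{\left(- \frac{1}{42420} - 881\right) - 16385} - 36 \cdot 87 = \sqrt{- \frac{37372021}{42420} - 16385} - 3132 = \sqrt{- \frac{732423721}{42420}} - 3132 = \frac{i \sqrt{7767353561205}}{21210} - 3132 = -3132 + \frac{i \sqrt{7767353561205}}{21210}$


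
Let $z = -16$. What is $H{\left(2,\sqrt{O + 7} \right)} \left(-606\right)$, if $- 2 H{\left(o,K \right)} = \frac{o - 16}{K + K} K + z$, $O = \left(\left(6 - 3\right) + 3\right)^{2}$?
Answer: $-6969$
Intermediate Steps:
$O = 36$ ($O = \left(3 + 3\right)^{2} = 6^{2} = 36$)
$H{\left(o,K \right)} = 12 - \frac{o}{4}$ ($H{\left(o,K \right)} = - \frac{\frac{o - 16}{K + K} K - 16}{2} = - \frac{\frac{-16 + o}{2 K} K - 16}{2} = - \frac{\left(-8 + \frac{o}{2}\right) - 16}{2} = - \frac{-24 + \frac{o}{2}}{2} = 12 - \frac{o}{4}$)
$H{\left(2,\sqrt{O + 7} \right)} \left(-606\right) = \left(12 - \frac{1}{2}\right) \left(-606\right) = \frac{23}{2} \left(-606\right) = -6969$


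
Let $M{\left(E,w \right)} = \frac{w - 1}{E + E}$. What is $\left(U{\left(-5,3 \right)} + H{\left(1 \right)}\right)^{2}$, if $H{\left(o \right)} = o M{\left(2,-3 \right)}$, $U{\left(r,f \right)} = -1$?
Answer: $4$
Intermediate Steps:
$M{\left(E,w \right)} = \frac{-1 + w}{2 E}$
$H{\left(o \right)} = - o$ ($H{\left(o \right)} = o \frac{-1 - 3}{2 \cdot 2} = o \frac{1}{2} \cdot \frac{1}{2} \left(-4\right) = o \left(-1\right) = - o$)
$\left(U{\left(-5,3 \right)} + H{\left(1 \right)}\right)^{2} = \left(-1 - 1\right)^{2} = \left(-2\right)^{2} = 4$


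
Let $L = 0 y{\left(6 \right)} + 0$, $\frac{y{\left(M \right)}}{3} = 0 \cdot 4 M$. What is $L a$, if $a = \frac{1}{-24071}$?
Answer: $0$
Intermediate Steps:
$a = - \frac{1}{24071} \approx -4.1544 \cdot 10^{-5}$
$y{\left(M \right)} = 0$ ($y{\left(M \right)} = 3 \cdot 0 \cdot 4 M = 3 \cdot 0 M = 3 \cdot 0 = 0$)
$L = 0$ ($L = 0 \cdot 0 + 0 = 0 + 0 = 0$)
$L a = 0 \left(- \frac{1}{24071}\right) = 0$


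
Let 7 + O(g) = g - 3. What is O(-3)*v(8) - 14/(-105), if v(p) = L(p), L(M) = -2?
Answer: 392/15 ≈ 26.133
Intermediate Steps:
v(p) = -2
O(g) = -10 + g (O(g) = -7 + (g - 3) = -7 + (-3 + g) = -10 + g)
O(-3)*v(8) - 14/(-105) = (-10 - 3)*(-2) - 14/(-105) = -13*(-2) - 14*(-1/105) = 26 + 2/15 = 392/15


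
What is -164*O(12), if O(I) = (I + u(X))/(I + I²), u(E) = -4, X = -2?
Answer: -328/39 ≈ -8.4103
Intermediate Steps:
O(I) = (-4 + I)/(I + I²) (O(I) = (I - 4)/(I + I²) = (-4 + I)/(I + I²))
-164*O(12) = -164*(-4 + 12)/(12*(1 + 12)) = -41*8/(3*13) = -164*2/39 = -328/39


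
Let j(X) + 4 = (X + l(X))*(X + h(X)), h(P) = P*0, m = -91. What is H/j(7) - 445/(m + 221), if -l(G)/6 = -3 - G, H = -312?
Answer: -16499/4030 ≈ -4.0940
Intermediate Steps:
h(P) = 0
l(G) = 18 + 6*G (l(G) = -6*(-3 - G) = 18 + 6*G)
j(X) = -4 + X*(18 + 7*X) (j(X) = -4 + (X + (18 + 6*X))*(X + 0) = -4 + (18 + 7*X)*X = -4 + X*(18 + 7*X))
H/j(7) - 445/(m + 221) = -312/(-4 + 7*7² + 18*7) - 445/(-91 + 221) = -312/(-4 + 7*49 + 126) - 445/130 = -312/(-4 + 343 + 126) - 445*1/130 = -312/465 - 89/26 = -312*1/465 - 89/26 = -104/155 - 89/26 = -16499/4030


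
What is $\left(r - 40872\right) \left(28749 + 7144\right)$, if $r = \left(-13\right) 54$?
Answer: $-1492215582$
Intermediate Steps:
$r = -702$
$\left(r - 40872\right) \left(28749 + 7144\right) = \left(-702 - 40872\right) \left(28749 + 7144\right) = \left(-41574\right) 35893 = -1492215582$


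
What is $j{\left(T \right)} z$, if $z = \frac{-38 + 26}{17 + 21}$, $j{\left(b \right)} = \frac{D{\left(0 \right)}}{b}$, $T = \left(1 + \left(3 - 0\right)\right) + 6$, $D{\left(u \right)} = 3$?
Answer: $- \frac{9}{95} \approx -0.094737$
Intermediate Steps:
$T = 10$ ($T = \left(1 + \left(3 + 0\right)\right) + 6 = \left(1 + 3\right) + 6 = 4 + 6 = 10$)
$j{\left(b \right)} = \frac{3}{b}$
$z = - \frac{6}{19}$ ($z = - \frac{12}{38} = \left(-12\right) \frac{1}{38} = - \frac{6}{19} \approx -0.31579$)
$j{\left(T \right)} z = \frac{3}{10} \left(- \frac{6}{19}\right) = - \frac{9}{95}$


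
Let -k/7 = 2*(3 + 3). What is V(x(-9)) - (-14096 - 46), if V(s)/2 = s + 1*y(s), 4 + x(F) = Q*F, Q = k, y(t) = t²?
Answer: 1146654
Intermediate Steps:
k = -84 (k = -14*(3 + 3) = -14*6 = -7*12 = -84)
Q = -84
x(F) = -4 - 84*F
V(s) = 2*s + 2*s² (V(s) = 2*(s + 1*s²) = 2*(s + s²) = 2*s + 2*s²)
V(x(-9)) - (-14096 - 46) = 2*(-4 - 84*(-9))*(1 + (-4 - 84*(-9))) - (-14096 - 46) = 2*(-4 + 756)*(1 + (-4 + 756)) - 1*(-14142) = 2*752*(1 + 752) + 14142 = 2*752*753 + 14142 = 1132512 + 14142 = 1146654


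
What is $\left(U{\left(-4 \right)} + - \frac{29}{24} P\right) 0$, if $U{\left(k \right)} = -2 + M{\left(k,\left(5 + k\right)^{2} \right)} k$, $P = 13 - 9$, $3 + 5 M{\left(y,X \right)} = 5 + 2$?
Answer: $0$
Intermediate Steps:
$M{\left(y,X \right)} = \frac{4}{5}$ ($M{\left(y,X \right)} = - \frac{3}{5} + \frac{5 + 2}{5} = - \frac{3}{5} + \frac{1}{5} \cdot 7 = - \frac{3}{5} + \frac{7}{5} = \frac{4}{5}$)
$P = 4$ ($P = 13 - 9 = 4$)
$U{\left(k \right)} = -2 + \frac{4 k}{5}$
$\left(U{\left(-4 \right)} + - \frac{29}{24} P\right) 0 = \left(\left(-2 + \frac{4}{5} \left(-4\right)\right) + - \frac{29}{24} \cdot 4\right) 0 = \left(\left(-2 - \frac{16}{5}\right) + - \frac{29}{24} \cdot 4\right) 0 = \left(- \frac{26}{5} + \left(-1\right) \frac{29}{24} \cdot 4\right) 0 = \left(- \frac{26}{5} - \frac{29}{6}\right) 0 = \left(- \frac{301}{30}\right) 0 = 0$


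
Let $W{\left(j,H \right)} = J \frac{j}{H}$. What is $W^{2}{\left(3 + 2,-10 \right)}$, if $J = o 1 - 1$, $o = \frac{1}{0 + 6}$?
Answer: $\frac{25}{144} \approx 0.17361$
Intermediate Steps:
$o = \frac{1}{6} \approx 0.16667$
$J = - \frac{5}{6}$ ($J = \frac{1}{6} \cdot 1 - 1 = \frac{1}{6} - 1 = - \frac{5}{6} \approx -0.83333$)
$W{\left(j,H \right)} = - \frac{5 j}{6 H}$ ($W{\left(j,H \right)} = - \frac{5 \frac{j}{H}}{6} = - \frac{5 j}{6 H}$)
$W^{2}{\left(3 + 2,-10 \right)} = \left(- \frac{5 \left(3 + 2\right)}{6 \left(-10\right)}\right)^{2} = \left(\left(- \frac{5}{6}\right) 5 \left(- \frac{1}{10}\right)\right)^{2} = \left(\frac{5}{12}\right)^{2} = \frac{25}{144}$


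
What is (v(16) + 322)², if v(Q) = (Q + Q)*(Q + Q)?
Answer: 1811716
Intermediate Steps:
v(Q) = 4*Q² (v(Q) = (2*Q)*(2*Q) = 4*Q²)
(v(16) + 322)² = (4*16² + 322)² = (4*256 + 322)² = (1024 + 322)² = 1346² = 1811716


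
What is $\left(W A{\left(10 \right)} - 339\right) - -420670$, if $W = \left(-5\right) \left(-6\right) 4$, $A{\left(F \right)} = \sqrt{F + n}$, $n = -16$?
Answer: $420331 + 120 i \sqrt{6} \approx 4.2033 \cdot 10^{5} + 293.94 i$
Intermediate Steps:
$A{\left(F \right)} = \sqrt{-16 + F}$ ($A{\left(F \right)} = \sqrt{F - 16} = \sqrt{-16 + F}$)
$W = 120$ ($W = 30 \cdot 4 = 120$)
$\left(W A{\left(10 \right)} - 339\right) - -420670 = \left(120 \sqrt{-16 + 10} - 339\right) - -420670 = \left(120 \sqrt{-6} - 339\right) + 420670 = \left(120 i \sqrt{6} - 339\right) + 420670 = \left(-339 + 120 i \sqrt{6}\right) + 420670 = 420331 + 120 i \sqrt{6}$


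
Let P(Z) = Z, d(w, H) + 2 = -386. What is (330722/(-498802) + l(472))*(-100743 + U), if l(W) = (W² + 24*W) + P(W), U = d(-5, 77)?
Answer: -5916701397888813/249401 ≈ -2.3724e+10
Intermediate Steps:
d(w, H) = -388 (d(w, H) = -2 - 386 = -388)
U = -388
l(W) = W² + 25*W (l(W) = (W² + 24*W) + W = W² + 25*W)
(330722/(-498802) + l(472))*(-100743 + U) = (330722/(-498802) + 472*(25 + 472))*(-100743 - 388) = (330722*(-1/498802) + 472*497)*(-101131) = (-165361/249401 + 234584)*(-101131) = (58505318823/249401)*(-101131) = -5916701397888813/249401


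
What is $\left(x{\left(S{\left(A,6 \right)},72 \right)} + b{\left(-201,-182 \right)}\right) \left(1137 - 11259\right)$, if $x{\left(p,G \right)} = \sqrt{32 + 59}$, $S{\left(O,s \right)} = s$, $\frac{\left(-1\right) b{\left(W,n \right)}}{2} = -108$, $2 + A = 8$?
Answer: $-2186352 - 10122 \sqrt{91} \approx -2.2829 \cdot 10^{6}$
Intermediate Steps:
$A = 6$ ($A = -2 + 8 = 6$)
$b{\left(W,n \right)} = 216$ ($b{\left(W,n \right)} = \left(-2\right) \left(-108\right) = 216$)
$x{\left(p,G \right)} = \sqrt{91}$
$\left(x{\left(S{\left(A,6 \right)},72 \right)} + b{\left(-201,-182 \right)}\right) \left(1137 - 11259\right) = \left(\sqrt{91} + 216\right) \left(1137 - 11259\right) = \left(216 + \sqrt{91}\right) \left(-10122\right) = -2186352 - 10122 \sqrt{91}$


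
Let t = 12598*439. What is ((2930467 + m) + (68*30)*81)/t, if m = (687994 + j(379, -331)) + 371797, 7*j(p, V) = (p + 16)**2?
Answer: 29244511/38713654 ≈ 0.75541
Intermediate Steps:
j(p, V) = (16 + p)**2/7 (j(p, V) = (p + 16)**2/7 = (16 + p)**2/7)
m = 7574562/7 (m = (687994 + (16 + 379)**2/7) + 371797 = (687994 + (1/7)*395**2) + 371797 = (687994 + (1/7)*156025) + 371797 = (687994 + 156025/7) + 371797 = 4971983/7 + 371797 = 7574562/7 ≈ 1.0821e+6)
t = 5530522
((2930467 + m) + (68*30)*81)/t = ((2930467 + 7574562/7) + (68*30)*81)/5530522 = (28087831/7 + 2040*81)*(1/5530522) = (28087831/7 + 165240)*(1/5530522) = (29244511/7)*(1/5530522) = 29244511/38713654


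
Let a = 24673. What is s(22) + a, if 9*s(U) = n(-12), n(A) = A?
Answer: 74015/3 ≈ 24672.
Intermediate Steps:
s(U) = -4/3 (s(U) = (⅑)*(-12) = -4/3)
s(22) + a = -4/3 + 24673 = 74015/3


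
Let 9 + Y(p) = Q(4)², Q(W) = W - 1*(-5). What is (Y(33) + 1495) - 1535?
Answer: 32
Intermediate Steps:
Q(W) = 5 + W (Q(W) = W + 5 = 5 + W)
Y(p) = 72 (Y(p) = -9 + (5 + 4)² = -9 + 9² = -9 + 81 = 72)
(Y(33) + 1495) - 1535 = (72 + 1495) - 1535 = 1567 - 1535 = 32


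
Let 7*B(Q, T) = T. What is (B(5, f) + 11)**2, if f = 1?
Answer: 6084/49 ≈ 124.16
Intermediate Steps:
B(Q, T) = T/7
(B(5, f) + 11)**2 = ((1/7)*1 + 11)**2 = (1/7 + 11)**2 = (78/7)**2 = 6084/49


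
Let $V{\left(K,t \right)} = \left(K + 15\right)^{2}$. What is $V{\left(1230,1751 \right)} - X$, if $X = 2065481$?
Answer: $-515456$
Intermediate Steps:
$V{\left(K,t \right)} = \left(15 + K\right)^{2}$
$V{\left(1230,1751 \right)} - X = \left(15 + 1230\right)^{2} - 2065481 = 1245^{2} - 2065481 = 1550025 - 2065481 = -515456$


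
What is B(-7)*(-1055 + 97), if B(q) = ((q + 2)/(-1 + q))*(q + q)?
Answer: 16765/2 ≈ 8382.5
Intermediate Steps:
B(q) = 2*q*(2 + q)/(-1 + q) (B(q) = ((2 + q)/(-1 + q))*(2*q) = 2*q*(2 + q)/(-1 + q))
B(-7)*(-1055 + 97) = (2*(-7)*(2 - 7)/(-1 - 7))*(-1055 + 97) = (2*(-7)*(-5)/(-8))*(-958) = (2*(-7)*(-⅛)*(-5))*(-958) = -35/4*(-958) = 16765/2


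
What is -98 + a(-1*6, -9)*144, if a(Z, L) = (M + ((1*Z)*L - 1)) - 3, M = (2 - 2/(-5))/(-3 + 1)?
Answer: 34646/5 ≈ 6929.2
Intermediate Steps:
M = -6/5 (M = (2 - 2*(-1/5))/(-2) = (2 + 2/5)*(-1/2) = (12/5)*(-1/2) = -6/5 ≈ -1.2000)
a(Z, L) = -26/5 + L*Z (a(Z, L) = (-6/5 + ((1*Z)*L - 1)) - 3 = (-6/5 + (Z*L - 1)) - 3 = (-6/5 + (L*Z - 1)) - 3 = (-6/5 + (-1 + L*Z)) - 3 = (-11/5 + L*Z) - 3 = -26/5 + L*Z)
-98 + a(-1*6, -9)*144 = -98 + (-26/5 - (-9)*6)*144 = -98 + (-26/5 - 9*(-6))*144 = -98 + (-26/5 + 54)*144 = -98 + (244/5)*144 = -98 + 35136/5 = 34646/5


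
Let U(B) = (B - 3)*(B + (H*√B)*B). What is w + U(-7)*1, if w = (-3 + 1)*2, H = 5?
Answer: 66 + 350*I*√7 ≈ 66.0 + 926.01*I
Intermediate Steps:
w = -4 (w = -2*2 = -4)
U(B) = (-3 + B)*(B + 5*B^(3/2)) (U(B) = (B - 3)*(B + (5*√B)*B) = (-3 + B)*(B + 5*B^(3/2)))
w + U(-7)*1 = -4 + ((-7)² - (-105)*I*√7 - 3*(-7) + 5*(-7)^(5/2))*1 = -4 + (49 - (-105)*I*√7 + 21 + 5*(49*I*√7))*1 = -4 + (49 + 105*I*√7 + 21 + 245*I*√7)*1 = -4 + (70 + 350*I*√7)*1 = -4 + (70 + 350*I*√7) = 66 + 350*I*√7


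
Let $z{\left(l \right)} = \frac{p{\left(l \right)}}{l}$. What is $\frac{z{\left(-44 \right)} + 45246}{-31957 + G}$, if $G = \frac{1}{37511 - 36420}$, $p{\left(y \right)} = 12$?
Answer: $- \frac{542993973}{383515946} \approx -1.4158$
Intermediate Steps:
$z{\left(l \right)} = \frac{12}{l}$
$G = \frac{1}{1091} \approx 0.00091659$
$\frac{z{\left(-44 \right)} + 45246}{-31957 + G} = \frac{\frac{12}{-44} + 45246}{-31957 + \frac{1}{1091}} = \frac{12 \left(- \frac{1}{44}\right) + 45246}{- \frac{34865086}{1091}} = \left(- \frac{3}{11} + 45246\right) \left(- \frac{1091}{34865086}\right) = \frac{497703}{11} \left(- \frac{1091}{34865086}\right) = - \frac{542993973}{383515946}$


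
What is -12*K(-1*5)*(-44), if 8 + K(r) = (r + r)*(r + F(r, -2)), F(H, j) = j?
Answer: 32736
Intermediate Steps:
K(r) = -8 + 2*r*(-2 + r) (K(r) = -8 + (r + r)*(r - 2) = -8 + (2*r)*(-2 + r) = -8 + 2*r*(-2 + r))
-12*K(-1*5)*(-44) = -12*(-8 - (-4)*5 + 2*(-1*5)²)*(-44) = -12*(-8 - 4*(-5) + 2*(-5)²)*(-44) = -12*(-8 + 20 + 2*25)*(-44) = -12*(-8 + 20 + 50)*(-44) = -12*62*(-44) = -744*(-44) = 32736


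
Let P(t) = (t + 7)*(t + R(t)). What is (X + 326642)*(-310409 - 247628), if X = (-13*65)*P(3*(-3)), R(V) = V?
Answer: -165302836214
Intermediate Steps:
P(t) = 2*t*(7 + t) (P(t) = (t + 7)*(t + t) = (7 + t)*(2*t) = 2*t*(7 + t))
X = -30420 (X = (-13*65)*(2*(3*(-3))*(7 + 3*(-3))) = -1690*(-9)*(7 - 9) = -1690*(-9)*(-2) = -845*36 = -30420)
(X + 326642)*(-310409 - 247628) = (-30420 + 326642)*(-310409 - 247628) = 296222*(-558037) = -165302836214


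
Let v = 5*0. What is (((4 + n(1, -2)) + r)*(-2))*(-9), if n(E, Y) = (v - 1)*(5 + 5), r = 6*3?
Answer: 216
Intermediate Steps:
r = 18
v = 0
n(E, Y) = -10 (n(E, Y) = (0 - 1)*(5 + 5) = -1*10 = -10)
(((4 + n(1, -2)) + r)*(-2))*(-9) = (((4 - 10) + 18)*(-2))*(-9) = ((-6 + 18)*(-2))*(-9) = (12*(-2))*(-9) = -24*(-9) = 216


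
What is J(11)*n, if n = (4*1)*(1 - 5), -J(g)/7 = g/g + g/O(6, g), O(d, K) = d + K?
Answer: 3136/17 ≈ 184.47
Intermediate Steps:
O(d, K) = K + d
J(g) = -7 - 7*g/(6 + g) (J(g) = -7*(g/g + g/(g + 6)) = -7*(1 + g/(6 + g)) = -7 - 7*g/(6 + g))
n = -16 (n = 4*(-4) = -16)
J(11)*n = (14*(-3 - 1*11)/(6 + 11))*(-16) = (14*(-3 - 11)/17)*(-16) = (14*(1/17)*(-14))*(-16) = -196/17*(-16) = 3136/17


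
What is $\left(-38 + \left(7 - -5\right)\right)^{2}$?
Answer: $676$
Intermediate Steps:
$\left(-38 + \left(7 - -5\right)\right)^{2} = \left(-38 + \left(7 + 5\right)\right)^{2} = \left(-38 + 12\right)^{2} = \left(-26\right)^{2} = 676$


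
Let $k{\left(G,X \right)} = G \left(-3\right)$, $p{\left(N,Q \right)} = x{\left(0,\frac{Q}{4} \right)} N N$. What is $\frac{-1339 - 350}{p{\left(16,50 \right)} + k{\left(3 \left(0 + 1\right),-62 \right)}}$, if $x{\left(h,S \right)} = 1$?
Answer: $- \frac{1689}{247} \approx -6.8381$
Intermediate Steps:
$p{\left(N,Q \right)} = N^{2}$ ($p{\left(N,Q \right)} = 1 N N = N N = N^{2}$)
$k{\left(G,X \right)} = - 3 G$
$\frac{-1339 - 350}{p{\left(16,50 \right)} + k{\left(3 \left(0 + 1\right),-62 \right)}} = \frac{-1339 - 350}{16^{2} - 3 \cdot 3 \left(0 + 1\right)} = - \frac{1689}{256 - 3 \cdot 3 \cdot 1} = - \frac{1689}{256 - 9} = - \frac{1689}{247}$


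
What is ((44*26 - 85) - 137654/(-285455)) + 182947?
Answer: 52525570384/285455 ≈ 1.8401e+5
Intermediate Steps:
((44*26 - 85) - 137654/(-285455)) + 182947 = ((1144 - 85) - 137654*(-1/285455)) + 182947 = (1059 + 137654/285455) + 182947 = 302434499/285455 + 182947 = 52525570384/285455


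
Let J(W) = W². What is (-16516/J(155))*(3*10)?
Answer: -99096/4805 ≈ -20.624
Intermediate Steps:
(-16516/J(155))*(3*10) = (-16516/(155²))*(3*10) = -16516/24025*30 = -99096/4805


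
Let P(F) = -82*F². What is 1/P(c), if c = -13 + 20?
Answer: -1/4018 ≈ -0.00024888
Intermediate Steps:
c = 7
1/P(c) = 1/(-82*7²) = 1/(-82*49) = 1/(-4018) = -1/4018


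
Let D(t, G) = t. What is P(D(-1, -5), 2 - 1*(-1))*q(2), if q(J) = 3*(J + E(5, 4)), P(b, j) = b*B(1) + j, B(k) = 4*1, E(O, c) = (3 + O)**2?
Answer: -198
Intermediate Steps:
B(k) = 4
P(b, j) = j + 4*b (P(b, j) = b*4 + j = 4*b + j = j + 4*b)
q(J) = 192 + 3*J (q(J) = 3*(J + (3 + 5)**2) = 3*(J + 8**2) = 3*(J + 64) = 3*(64 + J) = 192 + 3*J)
P(D(-1, -5), 2 - 1*(-1))*q(2) = ((2 - 1*(-1)) + 4*(-1))*(192 + 3*2) = ((2 + 1) - 4)*(192 + 6) = (3 - 4)*198 = -1*198 = -198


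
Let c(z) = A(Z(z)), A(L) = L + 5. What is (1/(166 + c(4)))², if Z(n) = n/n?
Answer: 1/29584 ≈ 3.3802e-5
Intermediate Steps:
Z(n) = 1
A(L) = 5 + L
c(z) = 6 (c(z) = 5 + 1 = 6)
(1/(166 + c(4)))² = (1/(166 + 6))² = (1/172)² = 1/29584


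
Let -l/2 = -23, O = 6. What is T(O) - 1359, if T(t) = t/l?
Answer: -31254/23 ≈ -1358.9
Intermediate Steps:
l = 46 (l = -2*(-23) = 46)
T(t) = t/46
T(O) - 1359 = (1/46)*6 - 1359 = 3/23 - 1359 = -31254/23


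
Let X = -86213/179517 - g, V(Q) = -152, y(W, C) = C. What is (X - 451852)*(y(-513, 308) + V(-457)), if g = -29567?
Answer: -303229690232/4603 ≈ -6.5877e+7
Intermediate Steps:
X = 5307692926/179517 (X = -86213/179517 - 1*(-29567) = -86213*1/179517 + 29567 = -86213/179517 + 29567 = 5307692926/179517 ≈ 29567.)
(X - 451852)*(y(-513, 308) + V(-457)) = (5307692926/179517 - 451852)*(308 - 152) = -75807422558/179517*156 = -303229690232/4603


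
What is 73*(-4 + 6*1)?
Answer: 146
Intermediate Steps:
73*(-4 + 6*1) = 73*(-4 + 6) = 73*2 = 146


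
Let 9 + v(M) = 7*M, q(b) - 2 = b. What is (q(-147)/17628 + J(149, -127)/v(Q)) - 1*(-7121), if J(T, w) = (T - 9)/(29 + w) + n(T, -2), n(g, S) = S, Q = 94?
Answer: 570277110677/80084004 ≈ 7121.0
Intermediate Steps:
q(b) = 2 + b
v(M) = -9 + 7*M
J(T, w) = -2 + (-9 + T)/(29 + w) (J(T, w) = (T - 9)/(29 + w) - 2 = (-9 + T)/(29 + w) - 2 = -2 + (-9 + T)/(29 + w))
(q(-147)/17628 + J(149, -127)/v(Q)) - 1*(-7121) = ((2 - 147)/17628 + ((-67 + 149 - 2*(-127))/(29 - 127))/(-9 + 7*94)) - 1*(-7121) = (-145*1/17628 + ((-67 + 149 + 254)/(-98))/(-9 + 658)) + 7121 = (-145/17628 - 1/98*336/649) + 7121 = (-145/17628 - 24/7*1/649) + 7121 = (-145/17628 - 24/4543) + 7121 = -1081807/80084004 + 7121 = 570277110677/80084004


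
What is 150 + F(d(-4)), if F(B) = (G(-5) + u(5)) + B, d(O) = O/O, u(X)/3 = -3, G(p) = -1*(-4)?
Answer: 146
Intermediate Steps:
G(p) = 4
u(X) = -9 (u(X) = 3*(-3) = -9)
d(O) = 1
F(B) = -5 + B (F(B) = (4 - 9) + B = -5 + B)
150 + F(d(-4)) = 150 + (-5 + 1) = 150 - 4 = 146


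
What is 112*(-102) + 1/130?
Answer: -1485119/130 ≈ -11424.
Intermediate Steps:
112*(-102) + 1/130 = -11424 + 1/130 = -1485119/130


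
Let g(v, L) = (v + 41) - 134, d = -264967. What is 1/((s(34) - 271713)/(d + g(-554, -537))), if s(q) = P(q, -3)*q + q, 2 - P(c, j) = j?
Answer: 88538/90503 ≈ 0.97829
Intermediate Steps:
P(c, j) = 2 - j
g(v, L) = -93 + v (g(v, L) = (41 + v) - 134 = -93 + v)
s(q) = 6*q (s(q) = (2 - 1*(-3))*q + q = (2 + 3)*q + q = 5*q + q = 6*q)
1/((s(34) - 271713)/(d + g(-554, -537))) = 1/((6*34 - 271713)/(-264967 + (-93 - 554))) = 1/((204 - 271713)/(-264967 - 647)) = 1/(-271509/(-265614)) = 1/(-271509*(-1/265614)) = 1/(90503/88538) = 88538/90503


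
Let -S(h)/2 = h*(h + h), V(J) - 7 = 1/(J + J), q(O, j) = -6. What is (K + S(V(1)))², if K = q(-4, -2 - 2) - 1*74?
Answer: 93025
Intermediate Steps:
V(J) = 7 + 1/(2*J) (V(J) = 7 + 1/(J + J) = 7 + 1/(2*J))
S(h) = -4*h² (S(h) = -2*h*(h + h) = -2*h*2*h = -4*h²)
K = -80 (K = -6 - 1*74 = -6 - 74 = -80)
(K + S(V(1)))² = (-80 - 4*(7 + (½)/1)²)² = (-80 - 4*(7 + (½)*1)²)² = (-80 - 4*(7 + ½)²)² = (-80 - 4*(15/2)²)² = (-80 - 4*225/4)² = (-80 - 225)² = (-305)² = 93025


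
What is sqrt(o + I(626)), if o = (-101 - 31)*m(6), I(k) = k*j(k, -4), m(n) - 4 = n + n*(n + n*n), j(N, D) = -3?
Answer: I*sqrt(36462) ≈ 190.95*I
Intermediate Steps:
m(n) = 4 + n + n*(n + n**2) (m(n) = 4 + (n + n*(n + n*n)) = 4 + (n + n*(n + n**2)) = 4 + n + n*(n + n**2))
I(k) = -3*k (I(k) = k*(-3) = -3*k)
o = -34584 (o = (-101 - 31)*(4 + 6 + 6**2 + 6**3) = -132*(4 + 6 + 36 + 216) = -132*262 = -34584)
sqrt(o + I(626)) = sqrt(-34584 - 3*626) = sqrt(-34584 - 1878) = sqrt(-36462) = I*sqrt(36462)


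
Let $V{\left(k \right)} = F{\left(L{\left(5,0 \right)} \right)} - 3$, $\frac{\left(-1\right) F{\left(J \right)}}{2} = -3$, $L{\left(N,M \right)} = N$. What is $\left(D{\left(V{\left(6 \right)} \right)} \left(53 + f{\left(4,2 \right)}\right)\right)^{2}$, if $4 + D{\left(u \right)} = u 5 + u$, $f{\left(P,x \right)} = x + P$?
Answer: $682276$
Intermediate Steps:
$f{\left(P,x \right)} = P + x$
$F{\left(J \right)} = 6$ ($F{\left(J \right)} = \left(-2\right) \left(-3\right) = 6$)
$V{\left(k \right)} = 3$ ($V{\left(k \right)} = 6 - 3 = 3$)
$D{\left(u \right)} = -4 + 6 u$ ($D{\left(u \right)} = -4 + \left(u 5 + u\right) = -4 + \left(5 u + u\right) = -4 + 6 u$)
$\left(D{\left(V{\left(6 \right)} \right)} \left(53 + f{\left(4,2 \right)}\right)\right)^{2} = \left(\left(-4 + 6 \cdot 3\right) \left(53 + \left(4 + 2\right)\right)\right)^{2} = \left(\left(-4 + 18\right) \left(53 + 6\right)\right)^{2} = \left(14 \cdot 59\right)^{2} = 826^{2} = 682276$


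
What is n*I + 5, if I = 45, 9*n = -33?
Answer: -160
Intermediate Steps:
n = -11/3 (n = (⅑)*(-33) = -11/3 ≈ -3.6667)
n*I + 5 = -11/3*45 + 5 = -165 + 5 = -160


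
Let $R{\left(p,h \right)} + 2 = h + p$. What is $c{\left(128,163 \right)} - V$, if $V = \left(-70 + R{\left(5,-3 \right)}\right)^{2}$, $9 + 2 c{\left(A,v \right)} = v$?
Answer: $-4823$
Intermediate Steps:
$c{\left(A,v \right)} = - \frac{9}{2} + \frac{v}{2}$
$R{\left(p,h \right)} = -2 + h + p$ ($R{\left(p,h \right)} = -2 + \left(h + p\right) = -2 + h + p$)
$V = 4900$ ($V = \left(-70 - 0\right)^{2} = \left(-70 + 0\right)^{2} = \left(-70\right)^{2} = 4900$)
$c{\left(128,163 \right)} - V = \left(- \frac{9}{2} + \frac{1}{2} \cdot 163\right) - 4900 = \left(- \frac{9}{2} + \frac{163}{2}\right) - 4900 = 77 - 4900 = -4823$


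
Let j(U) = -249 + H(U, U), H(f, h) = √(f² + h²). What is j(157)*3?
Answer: -747 + 471*√2 ≈ -80.905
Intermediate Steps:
j(U) = -249 + √2*√(U²) (j(U) = -249 + √(U² + U²) = -249 + √(2*U²) = -249 + √2*√(U²))
j(157)*3 = (-249 + √2*√(157²))*3 = (-249 + √2*√24649)*3 = (-249 + √2*157)*3 = (-249 + 157*√2)*3 = -747 + 471*√2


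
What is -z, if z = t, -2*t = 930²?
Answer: 432450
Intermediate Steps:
t = -432450 (t = -½*930² = -½*864900 = -432450)
z = -432450
-z = -1*(-432450) = 432450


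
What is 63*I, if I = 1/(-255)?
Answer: -21/85 ≈ -0.24706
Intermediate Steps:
I = -1/255 ≈ -0.0039216
63*I = 63*(-1/255) = -21/85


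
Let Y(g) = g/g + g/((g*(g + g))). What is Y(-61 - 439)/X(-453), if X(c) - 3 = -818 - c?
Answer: -999/362000 ≈ -0.0027597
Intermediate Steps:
X(c) = -815 - c (X(c) = 3 + (-818 - c) = -815 - c)
Y(g) = 1 + 1/(2*g) (Y(g) = 1 + g/((g*(2*g))) = 1 + g/((2*g²)) = 1 + g*(1/(2*g²)) = 1 + 1/(2*g))
Y(-61 - 439)/X(-453) = ((½ + (-61 - 439))/(-61 - 439))/(-815 - 1*(-453)) = ((½ - 500)/(-500))/(-815 + 453) = -1/500*(-999/2)/(-362) = (999/1000)*(-1/362) = -999/362000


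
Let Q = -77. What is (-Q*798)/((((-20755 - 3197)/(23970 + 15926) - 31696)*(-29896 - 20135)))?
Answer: 4642897/119824962111 ≈ 3.8747e-5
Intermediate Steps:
(-Q*798)/((((-20755 - 3197)/(23970 + 15926) - 31696)*(-29896 - 20135))) = (-(-77)*798)/((((-20755 - 3197)/(23970 + 15926) - 31696)*(-29896 - 20135))) = (-1*(-61446))/(((-23952/39896 - 31696)*(-50031))) = 61446/(((-23952*1/39896 - 31696)*(-50031))) = 61446/(((-2994/4987 - 31696)*(-50031))) = 61446/((-158070946/4987*(-50031))) = 61446/(7908447499326/4987) = 61446*(4987/7908447499326) = 4642897/119824962111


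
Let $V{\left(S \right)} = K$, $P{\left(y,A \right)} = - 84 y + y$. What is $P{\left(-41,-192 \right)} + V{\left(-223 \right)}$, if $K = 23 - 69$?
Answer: $3357$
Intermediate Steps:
$K = -46$ ($K = 23 - 69 = -46$)
$P{\left(y,A \right)} = - 83 y$
$V{\left(S \right)} = -46$
$P{\left(-41,-192 \right)} + V{\left(-223 \right)} = \left(-83\right) \left(-41\right) - 46 = 3403 - 46 = 3357$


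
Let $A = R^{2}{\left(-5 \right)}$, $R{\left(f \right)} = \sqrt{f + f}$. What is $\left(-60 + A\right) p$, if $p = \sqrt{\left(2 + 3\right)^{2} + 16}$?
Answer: $- 70 \sqrt{41} \approx -448.22$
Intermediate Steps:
$R{\left(f \right)} = \sqrt{2} \sqrt{f}$ ($R{\left(f \right)} = \sqrt{2 f} = \sqrt{2} \sqrt{f}$)
$A = -10$ ($A = \left(\sqrt{2} \sqrt{-5}\right)^{2} = \left(\sqrt{2} i \sqrt{5}\right)^{2} = \left(i \sqrt{10}\right)^{2} = -10$)
$p = \sqrt{41}$ ($p = \sqrt{5^{2} + 16} = \sqrt{25 + 16} = \sqrt{41} \approx 6.4031$)
$\left(-60 + A\right) p = \left(-60 - 10\right) \sqrt{41} = - 70 \sqrt{41}$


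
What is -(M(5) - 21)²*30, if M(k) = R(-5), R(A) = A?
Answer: -20280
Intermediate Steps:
M(k) = -5
-(M(5) - 21)²*30 = -(-5 - 21)²*30 = -1*(-26)²*30 = -1*676*30 = -676*30 = -20280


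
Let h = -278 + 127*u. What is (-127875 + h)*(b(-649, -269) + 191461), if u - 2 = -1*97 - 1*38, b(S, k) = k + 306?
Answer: -27775635912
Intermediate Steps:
b(S, k) = 306 + k
u = -133 (u = 2 + (-1*97 - 1*38) = 2 + (-97 - 38) = 2 - 135 = -133)
h = -17169 (h = -278 + 127*(-133) = -278 - 16891 = -17169)
(-127875 + h)*(b(-649, -269) + 191461) = (-127875 - 17169)*((306 - 269) + 191461) = -145044*(37 + 191461) = -145044*191498 = -27775635912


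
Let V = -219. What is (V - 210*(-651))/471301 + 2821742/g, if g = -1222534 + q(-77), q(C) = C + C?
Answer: -581501959267/288127038544 ≈ -2.0182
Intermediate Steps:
q(C) = 2*C
g = -1222688 (g = -1222534 + 2*(-77) = -1222534 - 154 = -1222688)
(V - 210*(-651))/471301 + 2821742/g = (-219 - 210*(-651))/471301 + 2821742/(-1222688) = (-219 + 136710)*(1/471301) + 2821742*(-1/1222688) = 136491*(1/471301) - 1410871/611344 = 136491/471301 - 1410871/611344 = -581501959267/288127038544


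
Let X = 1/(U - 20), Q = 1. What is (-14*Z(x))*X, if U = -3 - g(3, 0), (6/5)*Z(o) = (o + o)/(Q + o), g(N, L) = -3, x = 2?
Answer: 7/9 ≈ 0.77778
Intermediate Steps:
Z(o) = 5*o/(3*(1 + o)) (Z(o) = 5*((o + o)/(1 + o))/6 = 5*((2*o)/(1 + o))/6 = 5*(2*o/(1 + o))/6 = 5*o/(3*(1 + o)))
U = 0 (U = -3 - 1*(-3) = -3 + 3 = 0)
X = -1/20 (X = 1/(0 - 20) = 1/(-20) = -1/20 ≈ -0.050000)
(-14*Z(x))*X = -70*2/(3*(1 + 2))*(-1/20) = -70*2/(3*3)*(-1/20) = -14*10/9*(-1/20) = -140/9*(-1/20) = 7/9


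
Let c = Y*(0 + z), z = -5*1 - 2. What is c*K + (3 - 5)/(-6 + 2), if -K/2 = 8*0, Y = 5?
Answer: ½ ≈ 0.50000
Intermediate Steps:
z = -7 (z = -5 - 2 = -7)
c = -35 (c = 5*(0 - 7) = 5*(-7) = -35)
K = 0 (K = -16*0 = -2*0 = 0)
c*K + (3 - 5)/(-6 + 2) = -35*0 + (3 - 5)/(-6 + 2) = 0 - 2/(-4) = 0 - 2*(-¼) = 0 + ½ = ½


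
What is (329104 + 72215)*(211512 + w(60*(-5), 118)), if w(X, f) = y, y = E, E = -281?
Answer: 84771013689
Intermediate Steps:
y = -281
w(X, f) = -281
(329104 + 72215)*(211512 + w(60*(-5), 118)) = (329104 + 72215)*(211512 - 281) = 401319*211231 = 84771013689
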